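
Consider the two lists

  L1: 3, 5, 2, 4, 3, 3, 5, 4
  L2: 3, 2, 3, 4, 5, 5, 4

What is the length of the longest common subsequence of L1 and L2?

Match 3 (L1 #1, L2 #1) → 2 (L1 #3, L2 #2) → 4 (L1 #4, L2 #4) → 5 (L1 #7, L2 #6) → 4 (L1 #8, L2 #7) — 5 values in the same relative order in both, and the DP table's final entry dp[8][7] is also 5, so no common subsequence is longer.

5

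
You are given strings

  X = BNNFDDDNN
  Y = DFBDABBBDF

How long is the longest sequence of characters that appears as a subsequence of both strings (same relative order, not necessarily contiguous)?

3

One common subsequence of length 3: B [1,3]; then D [5,4]; then D [6,9], and the DP table's final entry dp[9][10] is also 3, so no common subsequence is longer.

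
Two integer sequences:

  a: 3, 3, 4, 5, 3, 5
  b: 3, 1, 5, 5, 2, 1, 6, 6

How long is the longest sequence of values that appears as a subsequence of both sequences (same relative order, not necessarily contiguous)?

Pick 3 at a[1]=b[1] → 5 at a[4]=b[3] → 5 at a[6]=b[4]; all 3 values appear in both, in order. The LCS DP gives dp[6][8] = 3, so this is optimal.

3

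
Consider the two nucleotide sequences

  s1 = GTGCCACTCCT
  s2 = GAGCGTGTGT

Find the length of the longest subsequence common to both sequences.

5

Pick G at s1[1]=s2[5], then T at s1[2]=s2[6], then G at s1[3]=s2[7], then T at s1[8]=s2[8], then T at s1[11]=s2[10]; all 5 bases appear in both, in order. Since dp[11][10] = 5, nothing longer is possible.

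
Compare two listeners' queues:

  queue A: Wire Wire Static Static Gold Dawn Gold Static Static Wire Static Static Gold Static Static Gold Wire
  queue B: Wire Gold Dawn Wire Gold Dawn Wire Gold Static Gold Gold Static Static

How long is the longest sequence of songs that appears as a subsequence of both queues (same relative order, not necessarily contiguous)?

9

Pick Wire (queue A #1, queue B #1), then Wire (queue A #2, queue B #4), then Gold (queue A #5, queue B #5), then Dawn (queue A #6, queue B #6), then Gold (queue A #7, queue B #8), then Static (queue A #8, queue B #9), then Gold (queue A #13, queue B #11), then Static (queue A #14, queue B #12), then Static (queue A #15, queue B #13); all 9 songs appear in both, in order. Since dp[17][13] = 9, nothing longer is possible.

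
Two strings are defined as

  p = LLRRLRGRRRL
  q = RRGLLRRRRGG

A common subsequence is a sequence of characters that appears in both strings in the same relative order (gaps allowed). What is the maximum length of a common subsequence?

7

Let dp[i][j] be the LCS length of the first i characters of p and the first j characters of q. dp[i][j] = dp[i-1][j-1]+1 when the i-th and j-th characters match, else max(dp[i-1][j], dp[i][j-1]).
    ·  R  R  G  L  L  R  R  R  R  G  G
 ·  0  0  0  0  0  0  0  0  0  0  0  0
 L  0  0  0  0  1  1  1  1  1  1  1  1
 L  0  0  0  0  1  2  2  2  2  2  2  2
 R  0  1  1  1  1  2  3  3  3  3  3  3
 R  0  1  2  2  2  2  3  4  4  4  4  4
 L  0  1  2  2  3  3  3  4  4  4  4  4
 R  0  1  2  2  3  3  4  4  5  5  5  5
 G  0  1  2  3  3  3  4  4  5  5  6  6
 R  0  1  2  3  3  3  4  5  5  6  6  6
 R  0  1  2  3  3  3  4  5  6  6  6  6
 R  0  1  2  3  3  3  4  5  6  7  7  7
 L  0  1  2  3  4  4  4  5  6  7  7  7
dp[11][11] = 7. One LCS (by backtracking along matches): RRLRRRR.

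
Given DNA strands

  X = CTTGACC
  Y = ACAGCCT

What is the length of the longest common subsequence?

Match C [1,2]; then G [4,4]; then C [6,5]; then C [7,6] — 4 bases in the same relative order in both. The LCS DP gives dp[7][7] = 4, so this is optimal.

4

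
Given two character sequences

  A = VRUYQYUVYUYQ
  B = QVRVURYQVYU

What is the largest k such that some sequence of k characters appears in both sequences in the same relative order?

8

Taking V [1,2]; then R [2,3]; then U [3,5]; then Y [4,7]; then Q [5,8]; then V [8,9]; then Y [9,10]; then U [10,11] gives a common subsequence of length 8, and the DP table's final entry dp[12][11] is also 8, so no common subsequence is longer.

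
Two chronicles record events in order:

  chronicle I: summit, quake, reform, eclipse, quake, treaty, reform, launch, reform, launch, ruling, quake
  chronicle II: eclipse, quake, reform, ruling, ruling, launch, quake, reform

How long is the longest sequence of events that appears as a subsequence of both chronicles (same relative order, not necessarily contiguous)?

5

One common subsequence of length 5: eclipse (chronicle I #4, chronicle II #1), then quake (chronicle I #5, chronicle II #2), then reform (chronicle I #7, chronicle II #3), then launch (chronicle I #8, chronicle II #6), then reform (chronicle I #9, chronicle II #8), and the DP table's final entry dp[12][8] is also 5, so no common subsequence is longer.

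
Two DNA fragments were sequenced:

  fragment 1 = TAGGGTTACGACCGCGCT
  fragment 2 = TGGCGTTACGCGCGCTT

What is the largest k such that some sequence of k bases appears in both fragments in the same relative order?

15

Taking T [1,1] → G [3,2] → G [4,3] → G [5,5] → T [6,6] → T [7,7] → A [8,8] → C [9,9] → G [10,10] → C [13,11] → G [14,12] → C [15,13] → G [16,14] → C [17,15] → T [18,17] gives a common subsequence of length 15. dp[18][17] = 15 confirms this is the maximum.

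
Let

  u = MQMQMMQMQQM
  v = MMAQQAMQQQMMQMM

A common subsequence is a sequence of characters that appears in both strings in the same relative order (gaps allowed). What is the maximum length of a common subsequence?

9

Match M (u #1, v #2) → Q (u #2, v #5) → M (u #3, v #7) → Q (u #4, v #10) → M (u #5, v #11) → M (u #6, v #12) → Q (u #7, v #13) → M (u #8, v #14) → M (u #11, v #15) — 9 characters in the same relative order in both. dp[11][15] = 9 confirms this is the maximum.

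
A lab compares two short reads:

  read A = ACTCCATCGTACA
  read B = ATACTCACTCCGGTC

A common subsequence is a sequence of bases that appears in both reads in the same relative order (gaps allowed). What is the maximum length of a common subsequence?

One common subsequence of length 10: A [1,3], then C [2,4], then T [3,5], then C [4,6], then C [5,8], then T [7,9], then C [8,11], then G [9,13], then T [10,14], then C [12,15], and the DP table's final entry dp[13][15] is also 10, so no common subsequence is longer.

10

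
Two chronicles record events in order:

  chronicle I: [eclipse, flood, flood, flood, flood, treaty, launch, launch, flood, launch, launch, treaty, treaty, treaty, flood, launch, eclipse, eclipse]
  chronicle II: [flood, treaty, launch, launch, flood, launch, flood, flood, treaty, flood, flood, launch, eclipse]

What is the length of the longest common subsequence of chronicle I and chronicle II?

One common subsequence of length 10: flood at chronicle I[5]=chronicle II[1], treaty at chronicle I[6]=chronicle II[2], launch at chronicle I[7]=chronicle II[3], launch at chronicle I[8]=chronicle II[4], flood at chronicle I[9]=chronicle II[5], launch at chronicle I[10]=chronicle II[6], treaty at chronicle I[12]=chronicle II[9], flood at chronicle I[15]=chronicle II[11], launch at chronicle I[16]=chronicle II[12], eclipse at chronicle I[18]=chronicle II[13]. dp[18][13] = 10 confirms this is the maximum.

10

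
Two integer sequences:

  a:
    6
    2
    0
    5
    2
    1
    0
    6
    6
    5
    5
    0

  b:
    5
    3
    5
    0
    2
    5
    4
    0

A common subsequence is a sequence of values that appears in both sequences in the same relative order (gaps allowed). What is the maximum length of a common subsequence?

Pick 0 [3,4], 2 [5,5], 5 [10,6], 0 [12,8]; all 4 values appear in both, in order. Since dp[12][8] = 4, nothing longer is possible.

4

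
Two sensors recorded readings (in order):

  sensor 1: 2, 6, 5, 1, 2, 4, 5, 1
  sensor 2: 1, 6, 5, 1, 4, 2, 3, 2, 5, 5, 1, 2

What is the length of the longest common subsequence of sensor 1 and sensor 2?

Pick 6 at sensor 1[2]=sensor 2[2]; then 5 at sensor 1[3]=sensor 2[3]; then 1 at sensor 1[4]=sensor 2[4]; then 2 at sensor 1[5]=sensor 2[8]; then 5 at sensor 1[7]=sensor 2[10]; then 1 at sensor 1[8]=sensor 2[11]; all 6 values appear in both, in order. dp[8][12] = 6 confirms this is the maximum.

6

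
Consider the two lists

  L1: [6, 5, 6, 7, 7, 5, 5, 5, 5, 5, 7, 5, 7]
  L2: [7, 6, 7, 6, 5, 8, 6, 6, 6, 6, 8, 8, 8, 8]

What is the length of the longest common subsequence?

Match 6 at L1[1]=L2[4], then 5 at L1[2]=L2[5], then 6 at L1[3]=L2[10] — 3 values in the same relative order in both. Since dp[13][14] = 3, nothing longer is possible.

3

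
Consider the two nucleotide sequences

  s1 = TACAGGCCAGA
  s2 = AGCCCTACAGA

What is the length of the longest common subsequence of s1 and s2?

Match A at s1[2]=s2[1]; then C at s1[3]=s2[5]; then A at s1[4]=s2[7]; then C at s1[8]=s2[8]; then A at s1[9]=s2[9]; then G at s1[10]=s2[10]; then A at s1[11]=s2[11] — 7 bases in the same relative order in both. The LCS DP gives dp[11][11] = 7, so this is optimal.

7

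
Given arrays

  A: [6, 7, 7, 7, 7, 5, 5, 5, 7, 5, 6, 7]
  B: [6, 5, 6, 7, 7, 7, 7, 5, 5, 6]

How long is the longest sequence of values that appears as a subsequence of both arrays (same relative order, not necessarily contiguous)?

Taking 6 (A #1, B #3), then 7 (A #2, B #4), then 7 (A #3, B #5), then 7 (A #4, B #6), then 7 (A #5, B #7), then 5 (A #8, B #8), then 5 (A #10, B #9), then 6 (A #11, B #10) gives a common subsequence of length 8, and the DP table's final entry dp[12][10] is also 8, so no common subsequence is longer.

8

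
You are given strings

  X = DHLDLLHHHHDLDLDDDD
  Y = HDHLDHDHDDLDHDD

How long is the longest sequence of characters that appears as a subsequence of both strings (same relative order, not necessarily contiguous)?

Match D [1,2] → H [2,3] → L [3,4] → D [4,5] → H [7,6] → H [10,8] → D [11,9] → D [13,10] → L [14,11] → D [15,12] → D [17,14] → D [18,15] — 12 characters in the same relative order in both, and the DP table's final entry dp[18][15] is also 12, so no common subsequence is longer.

12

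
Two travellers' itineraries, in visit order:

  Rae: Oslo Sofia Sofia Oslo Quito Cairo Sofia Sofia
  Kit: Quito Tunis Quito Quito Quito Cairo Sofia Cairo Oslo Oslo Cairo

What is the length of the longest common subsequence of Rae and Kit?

3

Match Oslo [1,9] → Oslo [4,10] → Cairo [6,11] — 3 stops in the same relative order in both. The LCS DP gives dp[8][11] = 3, so this is optimal.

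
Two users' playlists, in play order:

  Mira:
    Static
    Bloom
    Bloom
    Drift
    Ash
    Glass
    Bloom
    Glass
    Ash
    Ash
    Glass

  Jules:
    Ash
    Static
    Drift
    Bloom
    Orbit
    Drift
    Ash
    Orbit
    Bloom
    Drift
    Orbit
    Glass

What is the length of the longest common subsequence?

6

Taking Static at Mira[1]=Jules[2] → Bloom at Mira[2]=Jules[4] → Drift at Mira[4]=Jules[6] → Ash at Mira[5]=Jules[7] → Bloom at Mira[7]=Jules[9] → Glass at Mira[11]=Jules[12] gives a common subsequence of length 6, and the DP table's final entry dp[11][12] is also 6, so no common subsequence is longer.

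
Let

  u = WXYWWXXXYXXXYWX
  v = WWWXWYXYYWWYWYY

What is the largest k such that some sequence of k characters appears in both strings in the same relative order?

Match W at u[1]=v[1]; then W at u[4]=v[2]; then W at u[5]=v[3]; then X at u[6]=v[4]; then X at u[7]=v[7]; then Y at u[9]=v[9]; then Y at u[13]=v[12]; then W at u[14]=v[13] — 8 characters in the same relative order in both. The LCS DP gives dp[15][15] = 8, so this is optimal.

8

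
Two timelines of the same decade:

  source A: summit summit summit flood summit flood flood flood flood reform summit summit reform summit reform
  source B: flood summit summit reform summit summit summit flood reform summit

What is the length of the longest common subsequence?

Taking summit [1,3], summit [2,5], summit [3,6], summit [5,7], flood [9,8], reform [13,9], summit [14,10] gives a common subsequence of length 7. The LCS DP gives dp[15][10] = 7, so this is optimal.

7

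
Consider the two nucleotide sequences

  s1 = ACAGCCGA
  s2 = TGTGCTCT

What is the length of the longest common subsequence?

Match G (s1 #4, s2 #4), then C (s1 #5, s2 #5), then C (s1 #6, s2 #7) — 3 bases in the same relative order in both. Since dp[8][8] = 3, nothing longer is possible.

3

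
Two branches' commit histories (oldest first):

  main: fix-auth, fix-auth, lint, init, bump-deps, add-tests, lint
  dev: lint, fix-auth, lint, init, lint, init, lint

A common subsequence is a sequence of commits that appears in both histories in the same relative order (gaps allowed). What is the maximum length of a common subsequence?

One common subsequence of length 4: fix-auth at main[1]=dev[2]; then lint at main[3]=dev[5]; then init at main[4]=dev[6]; then lint at main[7]=dev[7]. The LCS DP gives dp[7][7] = 4, so this is optimal.

4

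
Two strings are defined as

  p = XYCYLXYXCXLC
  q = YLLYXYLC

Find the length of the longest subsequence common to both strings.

6

Taking Y [2,1] → Y [4,4] → X [6,5] → Y [7,6] → L [11,7] → C [12,8] gives a common subsequence of length 6. dp[12][8] = 6 confirms this is the maximum.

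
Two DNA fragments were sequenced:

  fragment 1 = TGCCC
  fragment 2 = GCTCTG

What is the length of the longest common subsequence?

3

One common subsequence of length 3: G at fragment 1[2]=fragment 2[1], C at fragment 1[3]=fragment 2[2], C at fragment 1[4]=fragment 2[4]. Since dp[5][6] = 3, nothing longer is possible.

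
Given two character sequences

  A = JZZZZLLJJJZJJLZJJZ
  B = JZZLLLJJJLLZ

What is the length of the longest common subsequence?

Match J [1,1] → Z [2,2] → Z [3,3] → L [6,5] → L [7,6] → J [8,7] → J [9,8] → J [10,9] → L [14,11] → Z [18,12] — 10 characters in the same relative order in both, and the DP table's final entry dp[18][12] is also 10, so no common subsequence is longer.

10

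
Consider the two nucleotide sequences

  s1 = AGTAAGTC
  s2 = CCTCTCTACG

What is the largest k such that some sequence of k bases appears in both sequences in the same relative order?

Match T at s1[3]=s2[7]; then A at s1[4]=s2[8]; then G at s1[6]=s2[10] — 3 bases in the same relative order in both, and the DP table's final entry dp[8][10] is also 3, so no common subsequence is longer.

3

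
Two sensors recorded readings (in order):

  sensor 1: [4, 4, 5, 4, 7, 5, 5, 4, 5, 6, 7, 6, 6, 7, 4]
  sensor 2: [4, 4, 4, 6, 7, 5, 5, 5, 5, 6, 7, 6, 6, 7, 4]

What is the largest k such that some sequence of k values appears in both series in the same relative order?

13

One common subsequence of length 13: 4 at sensor 1[1]=sensor 2[1]; then 4 at sensor 1[2]=sensor 2[2]; then 4 at sensor 1[4]=sensor 2[3]; then 7 at sensor 1[5]=sensor 2[5]; then 5 at sensor 1[6]=sensor 2[7]; then 5 at sensor 1[7]=sensor 2[8]; then 5 at sensor 1[9]=sensor 2[9]; then 6 at sensor 1[10]=sensor 2[10]; then 7 at sensor 1[11]=sensor 2[11]; then 6 at sensor 1[12]=sensor 2[12]; then 6 at sensor 1[13]=sensor 2[13]; then 7 at sensor 1[14]=sensor 2[14]; then 4 at sensor 1[15]=sensor 2[15]. Since dp[15][15] = 13, nothing longer is possible.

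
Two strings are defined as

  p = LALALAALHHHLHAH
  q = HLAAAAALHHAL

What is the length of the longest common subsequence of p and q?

Taking L at p[1]=q[2] → A at p[2]=q[4] → A at p[4]=q[5] → A at p[6]=q[6] → A at p[7]=q[7] → L at p[8]=q[8] → H at p[9]=q[9] → H at p[10]=q[10] → L at p[12]=q[12] gives a common subsequence of length 9. The LCS DP gives dp[15][12] = 9, so this is optimal.

9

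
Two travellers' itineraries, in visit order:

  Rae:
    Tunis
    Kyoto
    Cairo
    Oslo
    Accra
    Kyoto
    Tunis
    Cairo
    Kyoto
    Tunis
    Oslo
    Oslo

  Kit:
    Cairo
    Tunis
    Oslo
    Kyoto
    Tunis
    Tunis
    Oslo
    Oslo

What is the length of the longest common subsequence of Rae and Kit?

7

One common subsequence of length 7: Tunis at Rae[1]=Kit[2], Oslo at Rae[4]=Kit[3], Kyoto at Rae[6]=Kit[4], Tunis at Rae[7]=Kit[5], Tunis at Rae[10]=Kit[6], Oslo at Rae[11]=Kit[7], Oslo at Rae[12]=Kit[8]. The LCS DP gives dp[12][8] = 7, so this is optimal.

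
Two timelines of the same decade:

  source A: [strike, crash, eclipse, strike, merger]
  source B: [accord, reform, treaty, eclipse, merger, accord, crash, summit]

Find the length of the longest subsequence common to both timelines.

2

Pick eclipse (source A #3, source B #4) → merger (source A #5, source B #5); all 2 events appear in both, in order. dp[5][8] = 2 confirms this is the maximum.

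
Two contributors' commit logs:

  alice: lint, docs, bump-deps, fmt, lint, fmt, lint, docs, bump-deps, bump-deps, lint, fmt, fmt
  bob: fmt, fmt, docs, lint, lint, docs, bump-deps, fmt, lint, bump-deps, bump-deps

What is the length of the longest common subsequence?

7

Taking lint at alice[1]=bob[5] → docs at alice[2]=bob[6] → bump-deps at alice[3]=bob[7] → fmt at alice[6]=bob[8] → lint at alice[7]=bob[9] → bump-deps at alice[9]=bob[10] → bump-deps at alice[10]=bob[11] gives a common subsequence of length 7. The LCS DP gives dp[13][11] = 7, so this is optimal.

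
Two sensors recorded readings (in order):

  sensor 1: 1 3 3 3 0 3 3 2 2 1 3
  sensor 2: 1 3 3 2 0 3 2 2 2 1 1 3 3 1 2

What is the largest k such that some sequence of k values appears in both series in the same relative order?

Match 1 at sensor 1[1]=sensor 2[1]; then 3 at sensor 1[2]=sensor 2[2]; then 3 at sensor 1[3]=sensor 2[3]; then 0 at sensor 1[5]=sensor 2[5]; then 3 at sensor 1[6]=sensor 2[6]; then 2 at sensor 1[8]=sensor 2[8]; then 2 at sensor 1[9]=sensor 2[9]; then 1 at sensor 1[10]=sensor 2[11]; then 3 at sensor 1[11]=sensor 2[13] — 9 values in the same relative order in both. Since dp[11][15] = 9, nothing longer is possible.

9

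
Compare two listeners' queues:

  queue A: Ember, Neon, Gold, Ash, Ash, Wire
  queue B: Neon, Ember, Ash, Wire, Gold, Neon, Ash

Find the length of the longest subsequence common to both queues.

One common subsequence of length 3: Ember [1,2] → Neon [2,6] → Ash [5,7]. dp[6][7] = 3 confirms this is the maximum.

3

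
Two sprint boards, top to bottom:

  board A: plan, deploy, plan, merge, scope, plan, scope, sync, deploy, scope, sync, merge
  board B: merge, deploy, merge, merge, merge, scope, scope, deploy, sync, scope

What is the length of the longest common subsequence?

Match deploy [2,2]; then merge [4,5]; then scope [5,6]; then scope [7,7]; then sync [8,9]; then scope [10,10] — 6 tasks in the same relative order in both, and the DP table's final entry dp[12][10] is also 6, so no common subsequence is longer.

6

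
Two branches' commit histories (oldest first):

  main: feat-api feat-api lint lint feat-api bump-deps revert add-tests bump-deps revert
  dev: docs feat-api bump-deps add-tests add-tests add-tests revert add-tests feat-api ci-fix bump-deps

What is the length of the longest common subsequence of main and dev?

Taking feat-api at main[5]=dev[2], bump-deps at main[6]=dev[3], revert at main[7]=dev[7], add-tests at main[8]=dev[8], bump-deps at main[9]=dev[11] gives a common subsequence of length 5. dp[10][11] = 5 confirms this is the maximum.

5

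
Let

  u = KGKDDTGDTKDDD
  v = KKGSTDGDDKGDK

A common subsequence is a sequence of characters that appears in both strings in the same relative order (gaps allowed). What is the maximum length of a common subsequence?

Pick K (u #1, v #2), G (u #2, v #7), D (u #4, v #8), D (u #5, v #9), G (u #7, v #11), D (u #8, v #12), K (u #10, v #13); all 7 characters appear in both, in order. Since dp[13][13] = 7, nothing longer is possible.

7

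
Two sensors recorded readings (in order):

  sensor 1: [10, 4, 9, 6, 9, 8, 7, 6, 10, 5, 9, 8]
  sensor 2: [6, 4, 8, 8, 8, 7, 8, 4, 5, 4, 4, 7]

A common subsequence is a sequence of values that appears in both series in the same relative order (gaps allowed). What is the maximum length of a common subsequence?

4

Let dp[i][j] be the LCS length of the first i values of sensor 1 and the first j values of sensor 2. dp[i][j] = dp[i-1][j-1]+1 when the i-th and j-th values match, else max(dp[i-1][j], dp[i][j-1]).
    ·  6  4  8  8  8  7  8  4  5  4  4  7
 ·  0  0  0  0  0  0  0  0  0  0  0  0  0
10  0  0  0  0  0  0  0  0  0  0  0  0  0
 4  0  0  1  1  1  1  1  1  1  1  1  1  1
 9  0  0  1  1  1  1  1  1  1  1  1  1  1
 6  0  1  1  1  1  1  1  1  1  1  1  1  1
 9  0  1  1  1  1  1  1  1  1  1  1  1  1
 8  0  1  1  2  2  2  2  2  2  2  2  2  2
 7  0  1  1  2  2  2  3  3  3  3  3  3  3
 6  0  1  1  2  2  2  3  3  3  3  3  3  3
10  0  1  1  2  2  2  3  3  3  3  3  3  3
 5  0  1  1  2  2  2  3  3  3  4  4  4  4
 9  0  1  1  2  2  2  3  3  3  4  4  4  4
 8  0  1  1  2  3  3  3  4  4  4  4  4  4
dp[12][12] = 4. One LCS (by backtracking along matches): 4, 8, 7, 5.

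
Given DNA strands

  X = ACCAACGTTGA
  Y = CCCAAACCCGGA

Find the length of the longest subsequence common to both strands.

8

Pick C at X[2]=Y[2], C at X[3]=Y[3], A at X[4]=Y[5], A at X[5]=Y[6], C at X[6]=Y[9], G at X[7]=Y[10], G at X[10]=Y[11], A at X[11]=Y[12]; all 8 bases appear in both, in order. dp[11][12] = 8 confirms this is the maximum.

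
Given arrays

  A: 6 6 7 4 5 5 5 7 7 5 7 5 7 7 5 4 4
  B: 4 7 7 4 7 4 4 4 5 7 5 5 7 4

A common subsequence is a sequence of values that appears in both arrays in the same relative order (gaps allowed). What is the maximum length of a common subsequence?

8

Pick 7 at A[3]=B[5] → 4 at A[4]=B[8] → 5 at A[7]=B[9] → 7 at A[9]=B[10] → 5 at A[10]=B[11] → 5 at A[12]=B[12] → 7 at A[14]=B[13] → 4 at A[17]=B[14]; all 8 values appear in both, in order. dp[17][14] = 8 confirms this is the maximum.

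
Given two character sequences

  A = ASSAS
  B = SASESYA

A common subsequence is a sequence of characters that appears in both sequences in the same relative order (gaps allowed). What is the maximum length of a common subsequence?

Let dp[i][j] be the LCS length of the first i characters of A and the first j characters of B. dp[i][j] = dp[i-1][j-1]+1 when the i-th and j-th characters match, else max(dp[i-1][j], dp[i][j-1]).
    ·  S  A  S  E  S  Y  A
 ·  0  0  0  0  0  0  0  0
 A  0  0  1  1  1  1  1  1
 S  0  1  1  2  2  2  2  2
 S  0  1  1  2  2  3  3  3
 A  0  1  2  2  2  3  3  4
 S  0  1  2  3  3  3  3  4
dp[5][7] = 4. One LCS (by backtracking along matches): ASSA.

4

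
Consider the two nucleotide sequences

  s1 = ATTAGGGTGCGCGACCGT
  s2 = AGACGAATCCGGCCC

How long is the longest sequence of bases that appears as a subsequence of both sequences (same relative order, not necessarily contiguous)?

One common subsequence of length 9: A at s1[1]=s2[1] → A at s1[4]=s2[3] → G at s1[5]=s2[5] → T at s1[8]=s2[8] → G at s1[9]=s2[11] → G at s1[11]=s2[12] → C at s1[12]=s2[13] → C at s1[15]=s2[14] → C at s1[16]=s2[15]. dp[18][15] = 9 confirms this is the maximum.

9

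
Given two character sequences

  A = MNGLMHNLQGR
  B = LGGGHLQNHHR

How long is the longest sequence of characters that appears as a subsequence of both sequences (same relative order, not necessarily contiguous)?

One common subsequence of length 5: G [3,4], then H [6,5], then L [8,6], then Q [9,7], then R [11,11]. The LCS DP gives dp[11][11] = 5, so this is optimal.

5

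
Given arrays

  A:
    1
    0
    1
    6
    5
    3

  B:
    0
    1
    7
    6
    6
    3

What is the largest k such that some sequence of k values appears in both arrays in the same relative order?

4

Let dp[i][j] be the LCS length of the first i values of A and the first j values of B. dp[i][j] = dp[i-1][j-1]+1 when the i-th and j-th values match, else max(dp[i-1][j], dp[i][j-1]).
    ·  0  1  7  6  6  3
 ·  0  0  0  0  0  0  0
 1  0  0  1  1  1  1  1
 0  0  1  1  1  1  1  1
 1  0  1  2  2  2  2  2
 6  0  1  2  2  3  3  3
 5  0  1  2  2  3  3  3
 3  0  1  2  2  3  3  4
dp[6][6] = 4. One LCS (by backtracking along matches): 0, 1, 6, 3.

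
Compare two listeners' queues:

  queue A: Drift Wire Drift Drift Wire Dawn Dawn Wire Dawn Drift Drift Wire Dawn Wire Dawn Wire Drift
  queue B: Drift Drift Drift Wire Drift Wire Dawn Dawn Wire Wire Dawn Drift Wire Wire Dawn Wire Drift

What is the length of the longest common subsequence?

One common subsequence of length 14: Drift [1,3]; then Wire [2,4]; then Drift [4,5]; then Wire [5,6]; then Dawn [6,7]; then Dawn [7,8]; then Wire [8,10]; then Dawn [9,11]; then Drift [11,12]; then Wire [12,13]; then Wire [14,14]; then Dawn [15,15]; then Wire [16,16]; then Drift [17,17]. Since dp[17][17] = 14, nothing longer is possible.

14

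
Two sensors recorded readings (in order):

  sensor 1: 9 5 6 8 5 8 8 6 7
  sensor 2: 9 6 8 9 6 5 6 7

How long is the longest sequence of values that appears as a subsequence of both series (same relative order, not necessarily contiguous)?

Let dp[i][j] be the LCS length of the first i values of sensor 1 and the first j values of sensor 2. dp[i][j] = dp[i-1][j-1]+1 when the i-th and j-th values match, else max(dp[i-1][j], dp[i][j-1]).
    ·  9  6  8  9  6  5  6  7
 ·  0  0  0  0  0  0  0  0  0
 9  0  1  1  1  1  1  1  1  1
 5  0  1  1  1  1  1  2  2  2
 6  0  1  2  2  2  2  2  3  3
 8  0  1  2  3  3  3  3  3  3
 5  0  1  2  3  3  3  4  4  4
 8  0  1  2  3  3  3  4  4  4
 8  0  1  2  3  3  3  4  4  4
 6  0  1  2  3  3  4  4  5  5
 7  0  1  2  3  3  4  4  5  6
dp[9][8] = 6. One LCS (by backtracking along matches): 9, 6, 8, 5, 6, 7.

6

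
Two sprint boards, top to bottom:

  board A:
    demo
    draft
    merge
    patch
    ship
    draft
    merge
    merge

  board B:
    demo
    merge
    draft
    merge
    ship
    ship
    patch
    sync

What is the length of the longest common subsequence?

4

One common subsequence of length 4: demo [1,1]; then draft [2,3]; then merge [3,4]; then patch [4,7]. Since dp[8][8] = 4, nothing longer is possible.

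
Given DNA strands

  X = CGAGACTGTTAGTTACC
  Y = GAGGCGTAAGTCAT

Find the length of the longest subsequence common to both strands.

One common subsequence of length 10: G [2,1] → A [3,2] → G [4,4] → C [6,5] → G [8,6] → T [9,7] → A [11,9] → G [12,10] → T [13,11] → T [14,14]. The LCS DP gives dp[17][14] = 10, so this is optimal.

10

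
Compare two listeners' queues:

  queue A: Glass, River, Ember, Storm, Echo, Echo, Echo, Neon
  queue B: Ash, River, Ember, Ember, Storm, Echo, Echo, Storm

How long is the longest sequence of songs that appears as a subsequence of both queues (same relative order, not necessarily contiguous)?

5

One common subsequence of length 5: River (queue A #2, queue B #2); then Ember (queue A #3, queue B #4); then Storm (queue A #4, queue B #5); then Echo (queue A #5, queue B #6); then Echo (queue A #6, queue B #7), and the DP table's final entry dp[8][8] is also 5, so no common subsequence is longer.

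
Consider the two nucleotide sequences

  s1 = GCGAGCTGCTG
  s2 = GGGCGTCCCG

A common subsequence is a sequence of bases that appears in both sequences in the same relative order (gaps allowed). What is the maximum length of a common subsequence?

7

One common subsequence of length 7: G (s1 #1, s2 #1), G (s1 #3, s2 #2), G (s1 #5, s2 #3), C (s1 #6, s2 #4), T (s1 #7, s2 #6), C (s1 #9, s2 #9), G (s1 #11, s2 #10). Since dp[11][10] = 7, nothing longer is possible.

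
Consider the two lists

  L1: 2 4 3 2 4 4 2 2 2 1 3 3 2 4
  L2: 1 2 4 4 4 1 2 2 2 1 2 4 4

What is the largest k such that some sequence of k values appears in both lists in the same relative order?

Taking 2 at L1[1]=L2[2], then 4 at L1[2]=L2[3], then 4 at L1[5]=L2[4], then 4 at L1[6]=L2[5], then 2 at L1[7]=L2[7], then 2 at L1[8]=L2[8], then 2 at L1[9]=L2[9], then 1 at L1[10]=L2[10], then 2 at L1[13]=L2[11], then 4 at L1[14]=L2[13] gives a common subsequence of length 10. The LCS DP gives dp[14][13] = 10, so this is optimal.

10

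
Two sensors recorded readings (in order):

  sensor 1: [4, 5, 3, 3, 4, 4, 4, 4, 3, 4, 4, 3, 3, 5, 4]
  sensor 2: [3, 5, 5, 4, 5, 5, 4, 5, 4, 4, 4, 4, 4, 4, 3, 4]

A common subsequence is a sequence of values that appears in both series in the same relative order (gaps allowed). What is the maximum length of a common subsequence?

Pick 4 [1,7], then 5 [2,8], then 4 [5,9], then 4 [6,10], then 4 [7,11], then 4 [8,12], then 4 [10,13], then 4 [11,14], then 3 [13,15], then 4 [15,16]; all 10 values appear in both, in order. Since dp[15][16] = 10, nothing longer is possible.

10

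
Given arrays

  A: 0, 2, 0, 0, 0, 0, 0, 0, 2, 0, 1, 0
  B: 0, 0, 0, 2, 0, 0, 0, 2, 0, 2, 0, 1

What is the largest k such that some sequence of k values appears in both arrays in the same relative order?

10

Let dp[i][j] be the LCS length of the first i values of A and the first j values of B. dp[i][j] = dp[i-1][j-1]+1 when the i-th and j-th values match, else max(dp[i-1][j], dp[i][j-1]).
    ·  0  0  0  2  0  0  0  2  0  2  0  1
 ·  0  0  0  0  0  0  0  0  0  0  0  0  0
 0  0  1  1  1  1  1  1  1  1  1  1  1  1
 2  0  1  1  1  2  2  2  2  2  2  2  2  2
 0  0  1  2  2  2  3  3  3  3  3  3  3  3
 0  0  1  2  3  3  3  4  4  4  4  4  4  4
 0  0  1  2  3  3  4  4  5  5  5  5  5  5
 0  0  1  2  3  3  4  5  5  5  6  6  6  6
 0  0  1  2  3  3  4  5  6  6  6  6  7  7
 0  0  1  2  3  3  4  5  6  6  7  7  7  7
 2  0  1  2  3  4  4  5  6  7  7  8  8  8
 0  0  1  2  3  4  5  5  6  7  8  8  9  9
 1  0  1  2  3  4  5  5  6  7  8  8  9 10
 0  0  1  2  3  4  5  6  6  7  8  8  9 10
dp[12][12] = 10. One LCS (by backtracking along matches): 0, 0, 0, 0, 0, 0, 0, 2, 0, 1.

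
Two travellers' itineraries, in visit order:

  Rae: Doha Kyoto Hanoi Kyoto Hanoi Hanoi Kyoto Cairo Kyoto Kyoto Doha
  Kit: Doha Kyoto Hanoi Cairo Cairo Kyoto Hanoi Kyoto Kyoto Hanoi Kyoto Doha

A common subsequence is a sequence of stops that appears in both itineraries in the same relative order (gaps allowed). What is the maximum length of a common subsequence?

9

Pick Doha at Rae[1]=Kit[1]; then Kyoto at Rae[2]=Kit[2]; then Hanoi at Rae[3]=Kit[3]; then Kyoto at Rae[4]=Kit[6]; then Hanoi at Rae[6]=Kit[7]; then Kyoto at Rae[7]=Kit[8]; then Kyoto at Rae[9]=Kit[9]; then Kyoto at Rae[10]=Kit[11]; then Doha at Rae[11]=Kit[12]; all 9 stops appear in both, in order. The LCS DP gives dp[11][12] = 9, so this is optimal.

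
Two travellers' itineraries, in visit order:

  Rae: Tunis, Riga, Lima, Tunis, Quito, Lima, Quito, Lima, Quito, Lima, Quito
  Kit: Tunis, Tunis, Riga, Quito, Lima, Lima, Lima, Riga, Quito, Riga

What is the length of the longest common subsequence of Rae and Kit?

Match Tunis [1,2] → Riga [2,3] → Quito [5,4] → Lima [6,5] → Lima [8,6] → Lima [10,7] → Quito [11,9] — 7 stops in the same relative order in both, and the DP table's final entry dp[11][10] is also 7, so no common subsequence is longer.

7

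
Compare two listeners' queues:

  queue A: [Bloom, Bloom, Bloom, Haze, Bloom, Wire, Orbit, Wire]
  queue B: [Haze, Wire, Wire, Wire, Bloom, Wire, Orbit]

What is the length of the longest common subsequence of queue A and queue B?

4

Pick Haze (queue A #4, queue B #1); then Bloom (queue A #5, queue B #5); then Wire (queue A #6, queue B #6); then Orbit (queue A #7, queue B #7); all 4 songs appear in both, in order. The LCS DP gives dp[8][7] = 4, so this is optimal.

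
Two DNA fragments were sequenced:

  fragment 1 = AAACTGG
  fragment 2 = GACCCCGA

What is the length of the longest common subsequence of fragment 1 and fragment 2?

Let dp[i][j] be the LCS length of the first i bases of fragment 1 and the first j bases of fragment 2. dp[i][j] = dp[i-1][j-1]+1 when the i-th and j-th bases match, else max(dp[i-1][j], dp[i][j-1]).
    ·  G  A  C  C  C  C  G  A
 ·  0  0  0  0  0  0  0  0  0
 A  0  0  1  1  1  1  1  1  1
 A  0  0  1  1  1  1  1  1  2
 A  0  0  1  1  1  1  1  1  2
 C  0  0  1  2  2  2  2  2  2
 T  0  0  1  2  2  2  2  2  2
 G  0  1  1  2  2  2  2  3  3
 G  0  1  1  2  2  2  2  3  3
dp[7][8] = 3. One LCS (by backtracking along matches): ACG.

3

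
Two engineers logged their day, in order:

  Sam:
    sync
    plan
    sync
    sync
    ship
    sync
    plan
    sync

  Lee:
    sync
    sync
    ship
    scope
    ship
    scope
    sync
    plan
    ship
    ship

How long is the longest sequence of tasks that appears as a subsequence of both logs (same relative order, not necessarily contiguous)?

One common subsequence of length 5: sync (Sam #1, Lee #1), sync (Sam #3, Lee #2), ship (Sam #5, Lee #5), sync (Sam #6, Lee #7), plan (Sam #7, Lee #8). The LCS DP gives dp[8][10] = 5, so this is optimal.

5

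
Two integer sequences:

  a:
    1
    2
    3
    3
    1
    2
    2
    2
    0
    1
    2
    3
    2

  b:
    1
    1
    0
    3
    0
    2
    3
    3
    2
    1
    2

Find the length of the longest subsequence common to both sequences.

Let dp[i][j] be the LCS length of the first i values of a and the first j values of b. dp[i][j] = dp[i-1][j-1]+1 when the i-th and j-th values match, else max(dp[i-1][j], dp[i][j-1]).
    ·  1  1  0  3  0  2  3  3  2  1  2
 ·  0  0  0  0  0  0  0  0  0  0  0  0
 1  0  1  1  1  1  1  1  1  1  1  1  1
 2  0  1  1  1  1  1  2  2  2  2  2  2
 3  0  1  1  1  2  2  2  3  3  3  3  3
 3  0  1  1  1  2  2  2  3  4  4  4  4
 1  0  1  2  2  2  2  2  3  4  4  5  5
 2  0  1  2  2  2  2  3  3  4  5  5  6
 2  0  1  2  2  2  2  3  3  4  5  5  6
 2  0  1  2  2  2  2  3  3  4  5  5  6
 0  0  1  2  3  3  3  3  3  4  5  5  6
 1  0  1  2  3  3  3  3  3  4  5  6  6
 2  0  1  2  3  3  3  4  4  4  5  6  7
 3  0  1  2  3  4  4  4  5  5  5  6  7
 2  0  1  2  3  4  4  5  5  5  6  6  7
dp[13][11] = 7. One LCS (by backtracking along matches): 1, 2, 3, 3, 2, 1, 2.

7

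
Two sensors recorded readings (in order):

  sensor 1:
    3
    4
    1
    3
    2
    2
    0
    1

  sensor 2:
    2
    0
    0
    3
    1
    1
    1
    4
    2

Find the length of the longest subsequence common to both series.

3

Match 3 [1,4] → 4 [2,8] → 2 [6,9] — 3 values in the same relative order in both, and the DP table's final entry dp[8][9] is also 3, so no common subsequence is longer.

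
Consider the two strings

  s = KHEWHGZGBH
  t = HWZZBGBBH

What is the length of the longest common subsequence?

6

Let dp[i][j] be the LCS length of the first i characters of s and the first j characters of t. dp[i][j] = dp[i-1][j-1]+1 when the i-th and j-th characters match, else max(dp[i-1][j], dp[i][j-1]).
    ·  H  W  Z  Z  B  G  B  B  H
 ·  0  0  0  0  0  0  0  0  0  0
 K  0  0  0  0  0  0  0  0  0  0
 H  0  1  1  1  1  1  1  1  1  1
 E  0  1  1  1  1  1  1  1  1  1
 W  0  1  2  2  2  2  2  2  2  2
 H  0  1  2  2  2  2  2  2  2  3
 G  0  1  2  2  2  2  3  3  3  3
 Z  0  1  2  3  3  3  3  3  3  3
 G  0  1  2  3  3  3  4  4  4  4
 B  0  1  2  3  3  4  4  5  5  5
 H  0  1  2  3  3  4  4  5  5  6
dp[10][9] = 6. One LCS (by backtracking along matches): HWZGBH.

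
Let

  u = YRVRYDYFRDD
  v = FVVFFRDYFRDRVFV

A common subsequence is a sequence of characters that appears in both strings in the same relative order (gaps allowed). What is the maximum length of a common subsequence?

7

Match V at u[3]=v[3] → R at u[4]=v[6] → D at u[6]=v[7] → Y at u[7]=v[8] → F at u[8]=v[9] → R at u[9]=v[10] → D at u[10]=v[11] — 7 characters in the same relative order in both. dp[11][15] = 7 confirms this is the maximum.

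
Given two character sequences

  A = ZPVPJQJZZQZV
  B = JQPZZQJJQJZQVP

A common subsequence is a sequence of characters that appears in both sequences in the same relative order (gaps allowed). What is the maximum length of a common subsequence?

Pick Z (A #1, B #5), then J (A #5, B #8), then Q (A #6, B #9), then J (A #7, B #10), then Z (A #9, B #11), then Q (A #10, B #12), then V (A #12, B #13); all 7 characters appear in both, in order, and the DP table's final entry dp[12][14] is also 7, so no common subsequence is longer.

7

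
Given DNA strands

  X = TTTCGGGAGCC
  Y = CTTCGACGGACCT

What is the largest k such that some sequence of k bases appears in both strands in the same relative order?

Taking T at X[2]=Y[2], then T at X[3]=Y[3], then C at X[4]=Y[4], then G at X[5]=Y[5], then G at X[6]=Y[8], then G at X[7]=Y[9], then A at X[8]=Y[10], then C at X[10]=Y[11], then C at X[11]=Y[12] gives a common subsequence of length 9. dp[11][13] = 9 confirms this is the maximum.

9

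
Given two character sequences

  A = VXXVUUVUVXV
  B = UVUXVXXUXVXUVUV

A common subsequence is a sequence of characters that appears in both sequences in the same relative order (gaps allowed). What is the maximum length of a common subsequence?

8

Taking V at A[1]=B[5], X at A[2]=B[7], X at A[3]=B[9], V at A[4]=B[10], U at A[6]=B[12], V at A[7]=B[13], U at A[8]=B[14], V at A[11]=B[15] gives a common subsequence of length 8. Since dp[11][15] = 8, nothing longer is possible.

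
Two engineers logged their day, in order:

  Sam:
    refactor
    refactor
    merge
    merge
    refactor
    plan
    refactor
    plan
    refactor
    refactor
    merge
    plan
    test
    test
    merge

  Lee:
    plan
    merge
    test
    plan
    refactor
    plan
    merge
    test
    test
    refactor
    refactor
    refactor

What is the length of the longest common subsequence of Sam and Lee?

7

One common subsequence of length 7: merge [3,2], then plan [6,4], then refactor [7,5], then plan [8,6], then merge [11,7], then test [13,8], then test [14,9]. The LCS DP gives dp[15][12] = 7, so this is optimal.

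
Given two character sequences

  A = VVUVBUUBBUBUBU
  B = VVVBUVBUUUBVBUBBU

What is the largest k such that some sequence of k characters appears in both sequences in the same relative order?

Pick V at A[1]=B[2]; then V at A[2]=B[3]; then U at A[3]=B[5]; then V at A[4]=B[6]; then B at A[5]=B[7]; then U at A[6]=B[9]; then U at A[7]=B[10]; then B at A[8]=B[11]; then B at A[9]=B[13]; then U at A[10]=B[14]; then B at A[11]=B[15]; then B at A[13]=B[16]; then U at A[14]=B[17]; all 13 characters appear in both, in order. Since dp[14][17] = 13, nothing longer is possible.

13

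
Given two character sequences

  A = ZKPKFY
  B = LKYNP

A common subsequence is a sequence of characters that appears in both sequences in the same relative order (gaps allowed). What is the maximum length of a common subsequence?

Match K [2,2] → P [3,5] — 2 characters in the same relative order in both. The LCS DP gives dp[6][5] = 2, so this is optimal.

2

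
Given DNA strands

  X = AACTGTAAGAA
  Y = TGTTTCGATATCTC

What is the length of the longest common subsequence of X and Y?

Taking T at X[4]=Y[1], then G at X[5]=Y[2], then T at X[6]=Y[5], then G at X[9]=Y[7], then A at X[10]=Y[8], then A at X[11]=Y[10] gives a common subsequence of length 6. dp[11][14] = 6 confirms this is the maximum.

6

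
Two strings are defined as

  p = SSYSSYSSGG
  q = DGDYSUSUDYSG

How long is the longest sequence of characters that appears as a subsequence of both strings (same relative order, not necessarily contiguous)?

Let dp[i][j] be the LCS length of the first i characters of p and the first j characters of q. dp[i][j] = dp[i-1][j-1]+1 when the i-th and j-th characters match, else max(dp[i-1][j], dp[i][j-1]).
    ·  D  G  D  Y  S  U  S  U  D  Y  S  G
 ·  0  0  0  0  0  0  0  0  0  0  0  0  0
 S  0  0  0  0  0  1  1  1  1  1  1  1  1
 S  0  0  0  0  0  1  1  2  2  2  2  2  2
 Y  0  0  0  0  1  1  1  2  2  2  3  3  3
 S  0  0  0  0  1  2  2  2  2  2  3  4  4
 S  0  0  0  0  1  2  2  3  3  3  3  4  4
 Y  0  0  0  0  1  2  2  3  3  3  4  4  4
 S  0  0  0  0  1  2  2  3  3  3  4  5  5
 S  0  0  0  0  1  2  2  3  3  3  4  5  5
 G  0  0  1  1  1  2  2  3  3  3  4  5  6
 G  0  0  1  1  1  2  2  3  3  3  4  5  6
dp[10][12] = 6. One LCS (by backtracking along matches): YSSYSG.

6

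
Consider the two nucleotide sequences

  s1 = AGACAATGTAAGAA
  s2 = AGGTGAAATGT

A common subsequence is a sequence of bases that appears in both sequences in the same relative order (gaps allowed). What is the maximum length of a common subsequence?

8

Taking A [1,1]; then G [2,5]; then A [3,6]; then A [5,7]; then A [6,8]; then T [7,9]; then G [8,10]; then T [9,11] gives a common subsequence of length 8, and the DP table's final entry dp[14][11] is also 8, so no common subsequence is longer.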